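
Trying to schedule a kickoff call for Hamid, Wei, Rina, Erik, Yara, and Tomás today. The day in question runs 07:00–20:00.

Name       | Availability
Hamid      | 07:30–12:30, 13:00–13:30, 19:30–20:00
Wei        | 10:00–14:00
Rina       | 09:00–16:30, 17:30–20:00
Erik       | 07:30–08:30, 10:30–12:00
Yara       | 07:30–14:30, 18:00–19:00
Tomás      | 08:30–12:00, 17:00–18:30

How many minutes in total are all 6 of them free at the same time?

90

Hamid ∩ Wei: 10:00-12:30, 13:00-13:30.
Hamid ∩ Wei ∩ Rina: 10:00-12:30, 13:00-13:30.
Hamid ∩ Wei ∩ Rina ∩ Erik: 10:30-12:00.
Hamid ∩ Wei ∩ Rina ∩ Erik ∩ Yara: 10:30-12:00.
Hamid ∩ Wei ∩ Rina ∩ Erik ∩ Yara ∩ Tomás: 10:30-12:00.
So the common availability across everyone is 10:30-12:00.
That's a single block of 90 minutes.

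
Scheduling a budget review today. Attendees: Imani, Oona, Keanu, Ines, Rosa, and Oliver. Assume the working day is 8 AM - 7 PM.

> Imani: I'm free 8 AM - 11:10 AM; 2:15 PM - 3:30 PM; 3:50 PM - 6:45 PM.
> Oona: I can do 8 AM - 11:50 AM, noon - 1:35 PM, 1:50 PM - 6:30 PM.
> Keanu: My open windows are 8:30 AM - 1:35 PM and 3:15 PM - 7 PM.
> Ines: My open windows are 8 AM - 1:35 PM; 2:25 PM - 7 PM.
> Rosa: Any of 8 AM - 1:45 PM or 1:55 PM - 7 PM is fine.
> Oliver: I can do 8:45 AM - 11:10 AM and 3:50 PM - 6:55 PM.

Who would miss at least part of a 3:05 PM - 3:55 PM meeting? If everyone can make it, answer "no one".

Imani, Keanu, Oliver

Imani: not fully free for 15:05-15:55. Oona: free for 15:05-15:55. Keanu: not fully free for 15:05-15:55. Ines: free for 15:05-15:55. Rosa: free for 15:05-15:55. Oliver: not fully free for 15:05-15:55.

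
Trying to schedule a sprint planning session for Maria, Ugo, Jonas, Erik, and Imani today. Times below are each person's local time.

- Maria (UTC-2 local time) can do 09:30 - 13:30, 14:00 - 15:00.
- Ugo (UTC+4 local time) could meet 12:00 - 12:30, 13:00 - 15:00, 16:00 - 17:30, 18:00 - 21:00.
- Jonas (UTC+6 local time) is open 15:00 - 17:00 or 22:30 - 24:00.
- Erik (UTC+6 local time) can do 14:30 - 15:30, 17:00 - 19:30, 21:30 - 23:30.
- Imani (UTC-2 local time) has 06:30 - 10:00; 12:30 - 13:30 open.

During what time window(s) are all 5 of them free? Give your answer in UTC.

Maria in UTC: 11:30-15:30, 16:00-17:00 (add 2h to convert from UTC-2).
Ugo in UTC: 08:00-08:30, 09:00-11:00, 12:00-13:30, 14:00-17:00 (subtract 4h to convert from UTC+4).
Jonas in UTC: 09:00-11:00, 16:30-18:00 (subtract 6h to convert from UTC+6).
Erik in UTC: 08:30-09:30, 11:00-13:30, 15:30-17:30 (subtract 6h to convert from UTC+6).
Imani in UTC: 08:30-12:00, 14:30-15:30 (add 2h to convert from UTC-2).
Maria ∩ Ugo: 12:00-13:30, 14:00-15:30, 16:00-17:00.
Maria ∩ Ugo ∩ Jonas: 16:30-17:00.
Maria ∩ Ugo ∩ Jonas ∩ Erik: 16:30-17:00.
Maria ∩ Ugo ∩ Jonas ∩ Erik ∩ Imani: ∅.
There is no time when everyone is free.

none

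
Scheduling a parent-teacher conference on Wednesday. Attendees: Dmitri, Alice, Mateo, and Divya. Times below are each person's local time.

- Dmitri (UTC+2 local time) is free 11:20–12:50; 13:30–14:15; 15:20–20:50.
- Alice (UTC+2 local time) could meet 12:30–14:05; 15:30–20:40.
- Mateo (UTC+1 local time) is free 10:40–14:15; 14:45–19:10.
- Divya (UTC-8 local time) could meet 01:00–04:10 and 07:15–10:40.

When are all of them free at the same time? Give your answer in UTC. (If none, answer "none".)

10:30-10:50, 11:30-12:05, 15:15-18:10

Dmitri in UTC: 09:20-10:50, 11:30-12:15, 13:20-18:50 (subtract 2h to convert from UTC+2).
Alice in UTC: 10:30-12:05, 13:30-18:40 (subtract 2h to convert from UTC+2).
Mateo in UTC: 09:40-13:15, 13:45-18:10 (subtract 1h to convert from UTC+1).
Divya in UTC: 09:00-12:10, 15:15-18:40 (add 8h to convert from UTC-8).
Dmitri ∩ Alice: 10:30-10:50, 11:30-12:05, 13:30-18:40.
Dmitri ∩ Alice ∩ Mateo: 10:30-10:50, 11:30-12:05, 13:45-18:10.
Dmitri ∩ Alice ∩ Mateo ∩ Divya: 10:30-10:50, 11:30-12:05, 15:15-18:10.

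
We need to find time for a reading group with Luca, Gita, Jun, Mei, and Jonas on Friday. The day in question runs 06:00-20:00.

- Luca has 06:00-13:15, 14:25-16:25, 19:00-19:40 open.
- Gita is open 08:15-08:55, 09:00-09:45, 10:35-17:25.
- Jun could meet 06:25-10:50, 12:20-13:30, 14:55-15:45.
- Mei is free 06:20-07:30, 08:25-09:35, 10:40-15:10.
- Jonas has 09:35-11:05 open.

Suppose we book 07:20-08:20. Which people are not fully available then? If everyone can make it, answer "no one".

Luca: free for 07:20-08:20. Gita: not fully free for 07:20-08:20. Jun: free for 07:20-08:20. Mei: not fully free for 07:20-08:20. Jonas: not fully free for 07:20-08:20.

Gita, Jonas, Mei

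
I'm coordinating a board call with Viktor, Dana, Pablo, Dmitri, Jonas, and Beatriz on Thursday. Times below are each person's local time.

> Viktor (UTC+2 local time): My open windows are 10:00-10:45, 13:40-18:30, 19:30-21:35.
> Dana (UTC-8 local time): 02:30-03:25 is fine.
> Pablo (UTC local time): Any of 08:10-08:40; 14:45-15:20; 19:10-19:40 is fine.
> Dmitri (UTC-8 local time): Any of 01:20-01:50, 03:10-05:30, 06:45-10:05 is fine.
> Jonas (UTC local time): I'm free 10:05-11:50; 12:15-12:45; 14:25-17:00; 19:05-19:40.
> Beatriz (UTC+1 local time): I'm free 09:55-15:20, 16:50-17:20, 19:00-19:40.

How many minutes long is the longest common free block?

0

Viktor in UTC: 08:00-08:45, 11:40-16:30, 17:30-19:35 (subtract 2h to convert from UTC+2).
Dana in UTC: 10:30-11:25 (add 8h to convert from UTC-8).
Pablo in UTC: 08:10-08:40, 14:45-15:20, 19:10-19:40.
Dmitri in UTC: 09:20-09:50, 11:10-13:30, 14:45-18:05 (add 8h to convert from UTC-8).
Jonas in UTC: 10:05-11:50, 12:15-12:45, 14:25-17:00, 19:05-19:40.
Beatriz in UTC: 08:55-14:20, 15:50-16:20, 18:00-18:40 (subtract 1h to convert from UTC+1).
Viktor ∩ Dana: ∅.
Viktor ∩ Dana ∩ Pablo: ∅.
Viktor ∩ Dana ∩ Pablo ∩ Dmitri: ∅.
Viktor ∩ Dana ∩ Pablo ∩ Dmitri ∩ Jonas: ∅.
Viktor ∩ Dana ∩ Pablo ∩ Dmitri ∩ Jonas ∩ Beatriz: ∅.
There is no time when everyone is free.
No common window exists, so the longest block is 0 minutes.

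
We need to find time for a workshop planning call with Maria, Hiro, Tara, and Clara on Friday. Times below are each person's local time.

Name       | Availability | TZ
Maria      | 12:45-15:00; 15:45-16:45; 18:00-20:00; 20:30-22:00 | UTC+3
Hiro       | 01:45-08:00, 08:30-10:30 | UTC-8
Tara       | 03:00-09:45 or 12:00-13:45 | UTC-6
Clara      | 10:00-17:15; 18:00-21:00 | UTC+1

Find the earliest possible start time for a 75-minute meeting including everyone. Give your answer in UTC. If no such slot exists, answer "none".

09:45

Maria in UTC: 09:45-12:00, 12:45-13:45, 15:00-17:00, 17:30-19:00 (subtract 3h to convert from UTC+3).
Hiro in UTC: 09:45-16:00, 16:30-18:30 (add 8h to convert from UTC-8).
Tara in UTC: 09:00-15:45, 18:00-19:45 (add 6h to convert from UTC-6).
Clara in UTC: 09:00-16:15, 17:00-20:00 (subtract 1h to convert from UTC+1).
Maria ∩ Hiro: 09:45-12:00, 12:45-13:45, 15:00-16:00, 16:30-17:00, 17:30-18:30.
Maria ∩ Hiro ∩ Tara: 09:45-12:00, 12:45-13:45, 15:00-15:45, 18:00-18:30.
Maria ∩ Hiro ∩ Tara ∩ Clara: 09:45-12:00, 12:45-13:45, 15:00-15:45, 18:00-18:30.
The first common window of at least 75 minutes is 09:45-12:00, so the earliest start is 09:45.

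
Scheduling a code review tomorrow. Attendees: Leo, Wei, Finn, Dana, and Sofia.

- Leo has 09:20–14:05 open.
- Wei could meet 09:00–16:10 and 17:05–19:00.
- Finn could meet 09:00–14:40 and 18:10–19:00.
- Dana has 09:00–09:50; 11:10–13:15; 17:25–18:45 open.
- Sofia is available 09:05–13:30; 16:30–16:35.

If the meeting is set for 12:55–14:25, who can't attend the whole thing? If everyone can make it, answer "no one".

Dana, Leo, Sofia

Leo: not fully free for 12:55-14:25. Wei: free for 12:55-14:25. Finn: free for 12:55-14:25. Dana: not fully free for 12:55-14:25. Sofia: not fully free for 12:55-14:25.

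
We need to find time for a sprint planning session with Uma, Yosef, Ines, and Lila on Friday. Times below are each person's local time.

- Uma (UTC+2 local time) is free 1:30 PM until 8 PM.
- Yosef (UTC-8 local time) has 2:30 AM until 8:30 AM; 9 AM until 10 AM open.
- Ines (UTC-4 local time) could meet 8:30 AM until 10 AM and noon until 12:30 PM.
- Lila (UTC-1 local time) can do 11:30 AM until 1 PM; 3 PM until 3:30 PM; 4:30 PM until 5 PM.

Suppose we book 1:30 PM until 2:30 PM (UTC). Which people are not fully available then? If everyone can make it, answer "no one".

Uma in UTC: 11:30-18:00 (subtract 2h to convert from UTC+2).
Yosef in UTC: 10:30-16:30, 17:00-18:00 (add 8h to convert from UTC-8).
Ines in UTC: 12:30-14:00, 16:00-16:30 (add 4h to convert from UTC-4).
Lila in UTC: 12:30-14:00, 16:00-16:30, 17:30-18:00 (add 1h to convert from UTC-1).
Uma: free for 13:30-14:30. Yosef: free for 13:30-14:30. Ines: not fully free for 13:30-14:30. Lila: not fully free for 13:30-14:30.

Ines, Lila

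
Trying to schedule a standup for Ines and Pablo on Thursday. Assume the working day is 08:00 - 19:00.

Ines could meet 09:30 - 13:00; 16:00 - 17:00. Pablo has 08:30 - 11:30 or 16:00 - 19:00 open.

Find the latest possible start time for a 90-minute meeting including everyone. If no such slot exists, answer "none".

10:00

Ines ∩ Pablo: 09:30-11:30, 16:00-17:00.
Those are the intersection windows.
The last common window of at least 90 minutes is 09:30-11:30; a 90-minute meeting can start as late as 10:00 and still end by 11:30.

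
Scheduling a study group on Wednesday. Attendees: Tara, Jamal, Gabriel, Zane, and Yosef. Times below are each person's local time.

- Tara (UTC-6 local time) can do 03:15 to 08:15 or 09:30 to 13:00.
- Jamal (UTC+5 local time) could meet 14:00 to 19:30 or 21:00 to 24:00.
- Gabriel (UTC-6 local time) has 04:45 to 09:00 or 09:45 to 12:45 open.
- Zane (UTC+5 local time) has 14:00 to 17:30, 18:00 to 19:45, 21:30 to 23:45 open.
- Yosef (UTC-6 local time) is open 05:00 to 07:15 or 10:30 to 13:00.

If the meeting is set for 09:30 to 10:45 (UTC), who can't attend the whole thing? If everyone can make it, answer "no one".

Tara in UTC: 09:15-14:15, 15:30-19:00 (add 6h to convert from UTC-6).
Jamal in UTC: 09:00-14:30, 16:00-19:00 (subtract 5h to convert from UTC+5).
Gabriel in UTC: 10:45-15:00, 15:45-18:45 (add 6h to convert from UTC-6).
Zane in UTC: 09:00-12:30, 13:00-14:45, 16:30-18:45 (subtract 5h to convert from UTC+5).
Yosef in UTC: 11:00-13:15, 16:30-19:00 (add 6h to convert from UTC-6).
Tara: free for 09:30-10:45. Jamal: free for 09:30-10:45. Gabriel: not fully free for 09:30-10:45. Zane: free for 09:30-10:45. Yosef: not fully free for 09:30-10:45.

Gabriel, Yosef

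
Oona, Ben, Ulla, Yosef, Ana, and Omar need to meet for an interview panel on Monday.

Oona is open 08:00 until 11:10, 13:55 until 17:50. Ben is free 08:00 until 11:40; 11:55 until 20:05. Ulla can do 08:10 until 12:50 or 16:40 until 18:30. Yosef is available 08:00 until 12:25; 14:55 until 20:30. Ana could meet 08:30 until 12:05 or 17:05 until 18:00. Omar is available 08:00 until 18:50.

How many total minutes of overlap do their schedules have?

Oona ∩ Ben: 08:00-11:10, 13:55-17:50.
Oona ∩ Ben ∩ Ulla: 08:10-11:10, 16:40-17:50.
Oona ∩ Ben ∩ Ulla ∩ Yosef: 08:10-11:10, 16:40-17:50.
Oona ∩ Ben ∩ Ulla ∩ Yosef ∩ Ana: 08:30-11:10, 17:05-17:50.
Oona ∩ Ben ∩ Ulla ∩ Yosef ∩ Ana ∩ Omar: 08:30-11:10, 17:05-17:50.
Summing the common windows: 160 + 45 = 205 minutes.

205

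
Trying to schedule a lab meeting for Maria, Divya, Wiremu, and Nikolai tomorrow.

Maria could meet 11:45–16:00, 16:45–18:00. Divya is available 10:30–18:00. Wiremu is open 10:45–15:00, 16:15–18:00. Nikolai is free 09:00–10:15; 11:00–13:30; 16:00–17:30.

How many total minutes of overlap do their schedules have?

Maria ∩ Divya: 11:45-16:00, 16:45-18:00.
Maria ∩ Divya ∩ Wiremu: 11:45-15:00, 16:45-18:00.
Maria ∩ Divya ∩ Wiremu ∩ Nikolai: 11:45-13:30, 16:45-17:30.
So the common availability across everyone is 11:45-13:30, 16:45-17:30.
Summing the common windows: 105 + 45 = 150 minutes.

150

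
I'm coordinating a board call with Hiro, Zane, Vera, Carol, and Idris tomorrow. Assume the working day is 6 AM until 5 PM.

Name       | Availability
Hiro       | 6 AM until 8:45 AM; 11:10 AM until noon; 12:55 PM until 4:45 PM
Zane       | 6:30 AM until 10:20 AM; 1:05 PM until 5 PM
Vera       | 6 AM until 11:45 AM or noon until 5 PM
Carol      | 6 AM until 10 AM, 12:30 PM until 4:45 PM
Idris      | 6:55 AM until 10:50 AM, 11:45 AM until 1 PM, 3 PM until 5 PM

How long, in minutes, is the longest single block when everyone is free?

Hiro ∩ Zane: 06:30-08:45, 13:05-16:45.
Hiro ∩ Zane ∩ Vera: 06:30-08:45, 13:05-16:45.
Hiro ∩ Zane ∩ Vera ∩ Carol: 06:30-08:45, 13:05-16:45.
Hiro ∩ Zane ∩ Vera ∩ Carol ∩ Idris: 06:55-08:45, 15:00-16:45.
The longest is 06:55-08:45 at 110 minutes.

110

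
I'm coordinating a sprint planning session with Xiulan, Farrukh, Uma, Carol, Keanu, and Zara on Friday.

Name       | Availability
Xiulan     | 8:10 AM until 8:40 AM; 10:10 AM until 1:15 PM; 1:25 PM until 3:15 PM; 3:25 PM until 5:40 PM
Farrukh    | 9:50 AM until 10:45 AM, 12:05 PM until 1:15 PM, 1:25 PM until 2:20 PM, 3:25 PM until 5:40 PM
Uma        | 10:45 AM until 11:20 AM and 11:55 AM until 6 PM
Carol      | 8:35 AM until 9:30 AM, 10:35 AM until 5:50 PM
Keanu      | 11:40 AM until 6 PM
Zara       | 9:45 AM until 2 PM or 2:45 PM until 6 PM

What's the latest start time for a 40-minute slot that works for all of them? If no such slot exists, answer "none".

17:00

Xiulan ∩ Farrukh: 10:10-10:45, 12:05-13:15, 13:25-14:20, 15:25-17:40.
Xiulan ∩ Farrukh ∩ Uma: 12:05-13:15, 13:25-14:20, 15:25-17:40.
Xiulan ∩ Farrukh ∩ Uma ∩ Carol: 12:05-13:15, 13:25-14:20, 15:25-17:40.
Xiulan ∩ Farrukh ∩ Uma ∩ Carol ∩ Keanu: 12:05-13:15, 13:25-14:20, 15:25-17:40.
Xiulan ∩ Farrukh ∩ Uma ∩ Carol ∩ Keanu ∩ Zara: 12:05-13:15, 13:25-14:00, 15:25-17:40.
Those are the intersection windows.
The last common window of at least 40 minutes is 15:25-17:40; a 40-minute meeting can start as late as 17:00 and still end by 17:40.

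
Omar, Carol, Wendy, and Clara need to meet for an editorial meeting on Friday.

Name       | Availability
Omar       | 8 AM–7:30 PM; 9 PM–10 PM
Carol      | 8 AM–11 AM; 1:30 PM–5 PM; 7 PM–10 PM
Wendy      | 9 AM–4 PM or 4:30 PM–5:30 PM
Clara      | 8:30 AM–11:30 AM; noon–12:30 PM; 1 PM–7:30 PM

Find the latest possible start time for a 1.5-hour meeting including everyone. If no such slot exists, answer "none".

Omar ∩ Carol: 08:00-11:00, 13:30-17:00, 19:00-19:30, 21:00-22:00.
Omar ∩ Carol ∩ Wendy: 09:00-11:00, 13:30-16:00, 16:30-17:00.
Omar ∩ Carol ∩ Wendy ∩ Clara: 09:00-11:00, 13:30-16:00, 16:30-17:00.
Those are the intersection windows.
The last common window of at least 90 minutes is 13:30-16:00; a 90-minute meeting can start as late as 14:30 and still end by 16:00.

14:30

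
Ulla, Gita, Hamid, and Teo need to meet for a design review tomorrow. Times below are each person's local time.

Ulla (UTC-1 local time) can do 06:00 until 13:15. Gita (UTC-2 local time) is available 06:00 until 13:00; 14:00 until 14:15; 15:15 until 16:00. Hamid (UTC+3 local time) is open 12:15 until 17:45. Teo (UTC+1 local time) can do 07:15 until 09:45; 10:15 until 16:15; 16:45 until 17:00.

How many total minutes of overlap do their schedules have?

300

Ulla in UTC: 07:00-14:15 (add 1h to convert from UTC-1).
Gita in UTC: 08:00-15:00, 16:00-16:15, 17:15-18:00 (add 2h to convert from UTC-2).
Hamid in UTC: 09:15-14:45 (subtract 3h to convert from UTC+3).
Teo in UTC: 06:15-08:45, 09:15-15:15, 15:45-16:00 (subtract 1h to convert from UTC+1).
Ulla ∩ Gita: 08:00-14:15.
Ulla ∩ Gita ∩ Hamid: 09:15-14:15.
Ulla ∩ Gita ∩ Hamid ∩ Teo: 09:15-14:15.
That's a single block of 300 minutes.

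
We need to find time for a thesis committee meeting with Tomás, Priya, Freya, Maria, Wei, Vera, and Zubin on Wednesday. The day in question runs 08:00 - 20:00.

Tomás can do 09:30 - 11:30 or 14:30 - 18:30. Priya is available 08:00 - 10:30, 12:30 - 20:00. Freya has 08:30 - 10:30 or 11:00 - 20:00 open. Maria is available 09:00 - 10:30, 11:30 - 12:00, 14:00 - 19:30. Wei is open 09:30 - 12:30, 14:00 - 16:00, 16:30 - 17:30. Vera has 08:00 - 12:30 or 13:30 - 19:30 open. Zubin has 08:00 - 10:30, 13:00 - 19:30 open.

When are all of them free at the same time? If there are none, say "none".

09:30-10:30, 14:30-16:00, 16:30-17:30

Tomás ∩ Priya: 09:30-10:30, 14:30-18:30.
Tomás ∩ Priya ∩ Freya: 09:30-10:30, 14:30-18:30.
Tomás ∩ Priya ∩ Freya ∩ Maria: 09:30-10:30, 14:30-18:30.
Tomás ∩ Priya ∩ Freya ∩ Maria ∩ Wei: 09:30-10:30, 14:30-16:00, 16:30-17:30.
Tomás ∩ Priya ∩ Freya ∩ Maria ∩ Wei ∩ Vera: 09:30-10:30, 14:30-16:00, 16:30-17:30.
Tomás ∩ Priya ∩ Freya ∩ Maria ∩ Wei ∩ Vera ∩ Zubin: 09:30-10:30, 14:30-16:00, 16:30-17:30.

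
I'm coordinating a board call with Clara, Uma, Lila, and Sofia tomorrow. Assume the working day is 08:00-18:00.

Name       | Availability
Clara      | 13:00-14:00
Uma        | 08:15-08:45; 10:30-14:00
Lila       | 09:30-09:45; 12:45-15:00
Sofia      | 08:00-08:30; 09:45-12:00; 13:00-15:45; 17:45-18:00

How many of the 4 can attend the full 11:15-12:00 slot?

2

Uma and Sofia can make the full 11:15-12:00 slot — that's 2.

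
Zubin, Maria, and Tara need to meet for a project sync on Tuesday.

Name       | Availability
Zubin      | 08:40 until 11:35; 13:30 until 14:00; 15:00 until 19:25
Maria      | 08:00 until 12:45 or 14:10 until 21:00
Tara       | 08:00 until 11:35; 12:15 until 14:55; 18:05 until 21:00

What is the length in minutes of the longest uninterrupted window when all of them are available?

Zubin ∩ Maria: 08:40-11:35, 15:00-19:25.
Zubin ∩ Maria ∩ Tara: 08:40-11:35, 18:05-19:25.
The longest is 08:40-11:35 at 175 minutes.

175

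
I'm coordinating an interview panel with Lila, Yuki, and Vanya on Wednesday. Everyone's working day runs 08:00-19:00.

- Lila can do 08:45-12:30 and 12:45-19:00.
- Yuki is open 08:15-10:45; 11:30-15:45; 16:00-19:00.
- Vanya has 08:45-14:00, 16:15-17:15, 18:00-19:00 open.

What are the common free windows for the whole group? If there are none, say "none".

Lila ∩ Yuki: 08:45-10:45, 11:30-12:30, 12:45-15:45, 16:00-19:00.
Lila ∩ Yuki ∩ Vanya: 08:45-10:45, 11:30-12:30, 12:45-14:00, 16:15-17:15, 18:00-19:00.

08:45-10:45, 11:30-12:30, 12:45-14:00, 16:15-17:15, 18:00-19:00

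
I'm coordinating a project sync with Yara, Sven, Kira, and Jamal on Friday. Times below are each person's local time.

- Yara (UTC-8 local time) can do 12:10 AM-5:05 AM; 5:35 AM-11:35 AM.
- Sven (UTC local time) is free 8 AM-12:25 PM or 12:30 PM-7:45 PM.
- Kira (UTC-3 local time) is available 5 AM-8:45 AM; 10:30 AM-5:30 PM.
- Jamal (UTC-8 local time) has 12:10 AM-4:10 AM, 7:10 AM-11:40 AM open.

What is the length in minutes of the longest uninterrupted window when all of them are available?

265

Yara in UTC: 08:10-13:05, 13:35-19:35 (add 8h to convert from UTC-8).
Sven in UTC: 08:00-12:25, 12:30-19:45.
Kira in UTC: 08:00-11:45, 13:30-20:30 (add 3h to convert from UTC-3).
Jamal in UTC: 08:10-12:10, 15:10-19:40 (add 8h to convert from UTC-8).
Yara ∩ Sven: 08:10-12:25, 12:30-13:05, 13:35-19:35.
Yara ∩ Sven ∩ Kira: 08:10-11:45, 13:35-19:35.
Yara ∩ Sven ∩ Kira ∩ Jamal: 08:10-11:45, 15:10-19:35.
The longest is 15:10-19:35 at 265 minutes.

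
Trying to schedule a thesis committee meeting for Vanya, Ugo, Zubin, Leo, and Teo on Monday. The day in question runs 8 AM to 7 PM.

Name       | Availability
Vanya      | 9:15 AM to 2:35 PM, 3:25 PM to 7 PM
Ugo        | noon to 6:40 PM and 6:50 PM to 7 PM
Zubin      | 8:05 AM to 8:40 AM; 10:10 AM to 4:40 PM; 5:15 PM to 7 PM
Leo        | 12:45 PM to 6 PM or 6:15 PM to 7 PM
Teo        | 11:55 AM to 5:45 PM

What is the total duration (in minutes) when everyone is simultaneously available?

215

Vanya ∩ Ugo: 12:00-14:35, 15:25-18:40, 18:50-19:00.
Vanya ∩ Ugo ∩ Zubin: 12:00-14:35, 15:25-16:40, 17:15-18:40, 18:50-19:00.
Vanya ∩ Ugo ∩ Zubin ∩ Leo: 12:45-14:35, 15:25-16:40, 17:15-18:00, 18:15-18:40, 18:50-19:00.
Vanya ∩ Ugo ∩ Zubin ∩ Leo ∩ Teo: 12:45-14:35, 15:25-16:40, 17:15-17:45.
Those are the intersection windows.
Summing the common windows: 110 + 75 + 30 = 215 minutes.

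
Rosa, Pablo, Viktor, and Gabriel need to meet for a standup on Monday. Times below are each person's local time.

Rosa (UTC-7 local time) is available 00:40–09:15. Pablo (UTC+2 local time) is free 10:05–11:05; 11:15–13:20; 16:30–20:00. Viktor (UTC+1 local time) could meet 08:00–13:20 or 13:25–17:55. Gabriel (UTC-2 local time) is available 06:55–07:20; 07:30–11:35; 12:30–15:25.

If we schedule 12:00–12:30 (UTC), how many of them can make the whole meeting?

2

Rosa in UTC: 07:40-16:15 (add 7h to convert from UTC-7).
Pablo in UTC: 08:05-09:05, 09:15-11:20, 14:30-18:00 (subtract 2h to convert from UTC+2).
Viktor in UTC: 07:00-12:20, 12:25-16:55 (subtract 1h to convert from UTC+1).
Gabriel in UTC: 08:55-09:20, 09:30-13:35, 14:30-17:25 (add 2h to convert from UTC-2).
Rosa and Gabriel can make the full 12:00-12:30 slot — that's 2.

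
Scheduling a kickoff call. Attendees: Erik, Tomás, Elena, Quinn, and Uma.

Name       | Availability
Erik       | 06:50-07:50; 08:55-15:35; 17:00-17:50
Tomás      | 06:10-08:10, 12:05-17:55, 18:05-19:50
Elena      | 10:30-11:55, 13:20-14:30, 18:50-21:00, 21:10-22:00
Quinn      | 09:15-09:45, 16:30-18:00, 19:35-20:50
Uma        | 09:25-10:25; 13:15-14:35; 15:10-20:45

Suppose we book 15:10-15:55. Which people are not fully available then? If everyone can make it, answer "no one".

Erik: not fully free for 15:10-15:55. Tomás: free for 15:10-15:55. Elena: not fully free for 15:10-15:55. Quinn: not fully free for 15:10-15:55. Uma: free for 15:10-15:55.

Elena, Erik, Quinn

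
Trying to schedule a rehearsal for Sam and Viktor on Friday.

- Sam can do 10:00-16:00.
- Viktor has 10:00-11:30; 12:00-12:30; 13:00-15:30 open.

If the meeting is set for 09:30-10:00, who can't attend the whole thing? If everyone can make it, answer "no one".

Sam, Viktor

Sam: not fully free for 09:30-10:00. Viktor: not fully free for 09:30-10:00.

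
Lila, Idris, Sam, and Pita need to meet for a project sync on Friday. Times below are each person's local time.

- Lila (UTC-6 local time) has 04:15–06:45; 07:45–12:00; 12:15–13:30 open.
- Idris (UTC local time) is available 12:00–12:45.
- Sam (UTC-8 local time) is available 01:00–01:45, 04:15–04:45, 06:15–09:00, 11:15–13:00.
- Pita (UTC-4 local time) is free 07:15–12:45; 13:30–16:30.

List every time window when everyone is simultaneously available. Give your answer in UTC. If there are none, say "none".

12:15-12:45

Lila in UTC: 10:15-12:45, 13:45-18:00, 18:15-19:30 (add 6h to convert from UTC-6).
Idris in UTC: 12:00-12:45.
Sam in UTC: 09:00-09:45, 12:15-12:45, 14:15-17:00, 19:15-21:00 (add 8h to convert from UTC-8).
Pita in UTC: 11:15-16:45, 17:30-20:30 (add 4h to convert from UTC-4).
Lila ∩ Idris: 12:00-12:45.
Lila ∩ Idris ∩ Sam: 12:15-12:45.
Lila ∩ Idris ∩ Sam ∩ Pita: 12:15-12:45.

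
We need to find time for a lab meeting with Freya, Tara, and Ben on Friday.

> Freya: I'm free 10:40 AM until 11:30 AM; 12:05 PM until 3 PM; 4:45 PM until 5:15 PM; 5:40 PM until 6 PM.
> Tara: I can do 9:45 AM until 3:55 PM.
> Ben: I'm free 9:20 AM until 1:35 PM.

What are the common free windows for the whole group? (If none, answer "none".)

10:40-11:30, 12:05-13:35

Freya ∩ Tara: 10:40-11:30, 12:05-15:00.
Freya ∩ Tara ∩ Ben: 10:40-11:30, 12:05-13:35.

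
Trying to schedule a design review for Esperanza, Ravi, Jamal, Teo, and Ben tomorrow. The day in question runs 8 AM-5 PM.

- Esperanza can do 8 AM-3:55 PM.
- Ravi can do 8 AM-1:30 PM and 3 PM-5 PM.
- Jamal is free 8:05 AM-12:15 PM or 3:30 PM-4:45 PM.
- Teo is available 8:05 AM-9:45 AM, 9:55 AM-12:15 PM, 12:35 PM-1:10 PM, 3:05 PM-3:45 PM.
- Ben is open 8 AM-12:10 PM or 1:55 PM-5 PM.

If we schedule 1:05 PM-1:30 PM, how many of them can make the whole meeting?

Esperanza and Ravi can make the full 13:05-13:30 slot — that's 2.

2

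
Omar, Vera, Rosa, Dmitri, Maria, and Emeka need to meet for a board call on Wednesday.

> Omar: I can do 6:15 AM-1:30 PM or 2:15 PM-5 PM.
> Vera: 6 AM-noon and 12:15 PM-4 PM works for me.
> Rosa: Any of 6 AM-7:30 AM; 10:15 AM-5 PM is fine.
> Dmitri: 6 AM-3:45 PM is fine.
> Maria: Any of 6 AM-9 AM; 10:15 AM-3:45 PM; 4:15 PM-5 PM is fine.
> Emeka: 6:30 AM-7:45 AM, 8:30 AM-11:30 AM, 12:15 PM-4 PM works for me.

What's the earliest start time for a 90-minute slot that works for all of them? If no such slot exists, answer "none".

14:15

Omar ∩ Vera: 06:15-12:00, 12:15-13:30, 14:15-16:00.
Omar ∩ Vera ∩ Rosa: 06:15-07:30, 10:15-12:00, 12:15-13:30, 14:15-16:00.
Omar ∩ Vera ∩ Rosa ∩ Dmitri: 06:15-07:30, 10:15-12:00, 12:15-13:30, 14:15-15:45.
Omar ∩ Vera ∩ Rosa ∩ Dmitri ∩ Maria: 06:15-07:30, 10:15-12:00, 12:15-13:30, 14:15-15:45.
Omar ∩ Vera ∩ Rosa ∩ Dmitri ∩ Maria ∩ Emeka: 06:30-07:30, 10:15-11:30, 12:15-13:30, 14:15-15:45.
The first common window of at least 90 minutes is 14:15-15:45, so the earliest start is 14:15.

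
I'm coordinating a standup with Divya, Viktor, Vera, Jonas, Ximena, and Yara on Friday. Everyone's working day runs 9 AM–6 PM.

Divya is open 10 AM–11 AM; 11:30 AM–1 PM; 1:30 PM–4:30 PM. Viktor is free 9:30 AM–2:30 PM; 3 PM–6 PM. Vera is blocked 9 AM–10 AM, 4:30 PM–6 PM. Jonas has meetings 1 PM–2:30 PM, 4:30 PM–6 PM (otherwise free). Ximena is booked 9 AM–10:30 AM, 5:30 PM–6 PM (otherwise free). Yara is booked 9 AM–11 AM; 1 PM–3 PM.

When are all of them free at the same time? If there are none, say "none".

Divya free: 10:00-11:00, 11:30-13:00, 13:30-16:30.
Viktor free: 09:30-14:30, 15:00-18:00.
Vera free: 10:00-16:30 (invert busy blocks within the working day).
Jonas free: 09:00-13:00, 14:30-16:30 (invert busy blocks within the working day).
Ximena free: 10:30-17:30 (invert busy blocks within the working day).
Yara free: 11:00-13:00, 15:00-18:00 (invert busy blocks within the working day).
Divya ∩ Viktor: 10:00-11:00, 11:30-13:00, 13:30-14:30, 15:00-16:30.
Divya ∩ Viktor ∩ Vera: 10:00-11:00, 11:30-13:00, 13:30-14:30, 15:00-16:30.
Divya ∩ Viktor ∩ Vera ∩ Jonas: 10:00-11:00, 11:30-13:00, 15:00-16:30.
Divya ∩ Viktor ∩ Vera ∩ Jonas ∩ Ximena: 10:30-11:00, 11:30-13:00, 15:00-16:30.
Divya ∩ Viktor ∩ Vera ∩ Jonas ∩ Ximena ∩ Yara: 11:30-13:00, 15:00-16:30.

11:30-13:00, 15:00-16:30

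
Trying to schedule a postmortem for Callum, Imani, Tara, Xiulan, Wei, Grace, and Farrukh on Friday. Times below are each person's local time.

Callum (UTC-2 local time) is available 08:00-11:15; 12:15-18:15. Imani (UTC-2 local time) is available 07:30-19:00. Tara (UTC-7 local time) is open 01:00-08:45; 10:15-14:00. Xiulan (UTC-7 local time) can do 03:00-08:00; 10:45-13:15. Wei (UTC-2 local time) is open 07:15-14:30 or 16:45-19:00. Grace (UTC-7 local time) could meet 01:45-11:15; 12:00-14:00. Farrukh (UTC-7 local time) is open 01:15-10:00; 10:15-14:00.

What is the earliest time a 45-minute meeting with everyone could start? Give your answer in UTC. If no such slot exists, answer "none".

10:00

Callum in UTC: 10:00-13:15, 14:15-20:15 (add 2h to convert from UTC-2).
Imani in UTC: 09:30-21:00 (add 2h to convert from UTC-2).
Tara in UTC: 08:00-15:45, 17:15-21:00 (add 7h to convert from UTC-7).
Xiulan in UTC: 10:00-15:00, 17:45-20:15 (add 7h to convert from UTC-7).
Wei in UTC: 09:15-16:30, 18:45-21:00 (add 2h to convert from UTC-2).
Grace in UTC: 08:45-18:15, 19:00-21:00 (add 7h to convert from UTC-7).
Farrukh in UTC: 08:15-17:00, 17:15-21:00 (add 7h to convert from UTC-7).
Callum ∩ Imani: 10:00-13:15, 14:15-20:15.
Callum ∩ Imani ∩ Tara: 10:00-13:15, 14:15-15:45, 17:15-20:15.
Callum ∩ Imani ∩ Tara ∩ Xiulan: 10:00-13:15, 14:15-15:00, 17:45-20:15.
Callum ∩ Imani ∩ Tara ∩ Xiulan ∩ Wei: 10:00-13:15, 14:15-15:00, 18:45-20:15.
Callum ∩ Imani ∩ Tara ∩ Xiulan ∩ Wei ∩ Grace: 10:00-13:15, 14:15-15:00, 19:00-20:15.
Callum ∩ Imani ∩ Tara ∩ Xiulan ∩ Wei ∩ Grace ∩ Farrukh: 10:00-13:15, 14:15-15:00, 19:00-20:15.
So the common availability across everyone is 10:00-13:15, 14:15-15:00, 19:00-20:15.
The first common window of at least 45 minutes is 10:00-13:15, so the earliest start is 10:00.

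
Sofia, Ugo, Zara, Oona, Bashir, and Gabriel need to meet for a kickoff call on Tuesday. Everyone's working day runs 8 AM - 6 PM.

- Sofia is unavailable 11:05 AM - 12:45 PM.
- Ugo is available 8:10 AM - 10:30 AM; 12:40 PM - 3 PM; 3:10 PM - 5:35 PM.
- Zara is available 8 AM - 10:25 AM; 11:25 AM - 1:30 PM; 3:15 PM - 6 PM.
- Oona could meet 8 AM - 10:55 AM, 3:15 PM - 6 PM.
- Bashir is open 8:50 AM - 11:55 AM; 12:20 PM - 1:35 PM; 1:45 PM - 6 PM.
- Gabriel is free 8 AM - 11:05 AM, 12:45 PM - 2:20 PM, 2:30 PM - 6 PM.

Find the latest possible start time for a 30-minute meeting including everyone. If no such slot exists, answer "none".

17:05

Sofia free: 08:00-11:05, 12:45-18:00 (invert busy blocks within the working day).
Ugo free: 08:10-10:30, 12:40-15:00, 15:10-17:35.
Zara free: 08:00-10:25, 11:25-13:30, 15:15-18:00.
Oona free: 08:00-10:55, 15:15-18:00.
Bashir free: 08:50-11:55, 12:20-13:35, 13:45-18:00.
Gabriel free: 08:00-11:05, 12:45-14:20, 14:30-18:00.
Sofia ∩ Ugo: 08:10-10:30, 12:45-15:00, 15:10-17:35.
Sofia ∩ Ugo ∩ Zara: 08:10-10:25, 12:45-13:30, 15:15-17:35.
Sofia ∩ Ugo ∩ Zara ∩ Oona: 08:10-10:25, 15:15-17:35.
Sofia ∩ Ugo ∩ Zara ∩ Oona ∩ Bashir: 08:50-10:25, 15:15-17:35.
Sofia ∩ Ugo ∩ Zara ∩ Oona ∩ Bashir ∩ Gabriel: 08:50-10:25, 15:15-17:35.
So the common availability across everyone is 08:50-10:25, 15:15-17:35.
The last common window of at least 30 minutes is 15:15-17:35; a 30-minute meeting can start as late as 17:05 and still end by 17:35.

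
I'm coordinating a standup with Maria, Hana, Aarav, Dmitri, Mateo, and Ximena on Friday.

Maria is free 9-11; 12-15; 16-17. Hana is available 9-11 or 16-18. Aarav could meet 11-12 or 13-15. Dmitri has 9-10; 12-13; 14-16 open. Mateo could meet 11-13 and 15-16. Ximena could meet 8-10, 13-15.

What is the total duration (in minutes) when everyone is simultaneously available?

0

Maria ∩ Hana: 09:00-11:00, 16:00-17:00.
Maria ∩ Hana ∩ Aarav: ∅.
Maria ∩ Hana ∩ Aarav ∩ Dmitri: ∅.
Maria ∩ Hana ∩ Aarav ∩ Dmitri ∩ Mateo: ∅.
Maria ∩ Hana ∩ Aarav ∩ Dmitri ∩ Mateo ∩ Ximena: ∅.
There is no time when everyone is free.
There is no common window, so the total is 0 minutes.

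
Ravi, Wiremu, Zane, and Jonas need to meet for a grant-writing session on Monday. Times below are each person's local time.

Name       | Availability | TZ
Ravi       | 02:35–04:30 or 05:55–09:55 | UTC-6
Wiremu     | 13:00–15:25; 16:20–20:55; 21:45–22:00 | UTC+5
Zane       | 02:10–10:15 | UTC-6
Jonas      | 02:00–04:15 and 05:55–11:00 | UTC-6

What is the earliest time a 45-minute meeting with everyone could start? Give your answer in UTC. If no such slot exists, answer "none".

Ravi in UTC: 08:35-10:30, 11:55-15:55 (add 6h to convert from UTC-6).
Wiremu in UTC: 08:00-10:25, 11:20-15:55, 16:45-17:00 (subtract 5h to convert from UTC+5).
Zane in UTC: 08:10-16:15 (add 6h to convert from UTC-6).
Jonas in UTC: 08:00-10:15, 11:55-17:00 (add 6h to convert from UTC-6).
Ravi ∩ Wiremu: 08:35-10:25, 11:55-15:55.
Ravi ∩ Wiremu ∩ Zane: 08:35-10:25, 11:55-15:55.
Ravi ∩ Wiremu ∩ Zane ∩ Jonas: 08:35-10:15, 11:55-15:55.
The first common window of at least 45 minutes is 08:35-10:15, so the earliest start is 08:35.

08:35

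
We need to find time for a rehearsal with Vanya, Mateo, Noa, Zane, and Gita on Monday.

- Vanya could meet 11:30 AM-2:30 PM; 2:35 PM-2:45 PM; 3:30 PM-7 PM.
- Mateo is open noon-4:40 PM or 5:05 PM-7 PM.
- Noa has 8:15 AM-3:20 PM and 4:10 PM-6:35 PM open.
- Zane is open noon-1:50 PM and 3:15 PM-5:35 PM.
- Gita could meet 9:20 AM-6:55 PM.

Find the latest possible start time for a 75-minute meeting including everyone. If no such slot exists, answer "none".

12:35

Vanya ∩ Mateo: 12:00-14:30, 14:35-14:45, 15:30-16:40, 17:05-19:00.
Vanya ∩ Mateo ∩ Noa: 12:00-14:30, 14:35-14:45, 16:10-16:40, 17:05-18:35.
Vanya ∩ Mateo ∩ Noa ∩ Zane: 12:00-13:50, 16:10-16:40, 17:05-17:35.
Vanya ∩ Mateo ∩ Noa ∩ Zane ∩ Gita: 12:00-13:50, 16:10-16:40, 17:05-17:35.
The last common window of at least 75 minutes is 12:00-13:50; a 75-minute meeting can start as late as 12:35 and still end by 13:50.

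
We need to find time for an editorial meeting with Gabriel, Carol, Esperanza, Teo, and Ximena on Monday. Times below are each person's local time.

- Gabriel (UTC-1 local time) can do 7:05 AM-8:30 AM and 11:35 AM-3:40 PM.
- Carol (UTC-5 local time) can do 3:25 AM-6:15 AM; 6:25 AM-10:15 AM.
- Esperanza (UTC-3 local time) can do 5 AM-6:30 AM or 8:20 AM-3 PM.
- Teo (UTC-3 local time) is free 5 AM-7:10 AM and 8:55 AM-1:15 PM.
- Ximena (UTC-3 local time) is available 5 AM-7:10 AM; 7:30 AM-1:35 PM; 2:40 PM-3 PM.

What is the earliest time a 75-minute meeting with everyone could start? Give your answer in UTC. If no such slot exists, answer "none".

Gabriel in UTC: 08:05-09:30, 12:35-16:40 (add 1h to convert from UTC-1).
Carol in UTC: 08:25-11:15, 11:25-15:15 (add 5h to convert from UTC-5).
Esperanza in UTC: 08:00-09:30, 11:20-18:00 (add 3h to convert from UTC-3).
Teo in UTC: 08:00-10:10, 11:55-16:15 (add 3h to convert from UTC-3).
Ximena in UTC: 08:00-10:10, 10:30-16:35, 17:40-18:00 (add 3h to convert from UTC-3).
Gabriel ∩ Carol: 08:25-09:30, 12:35-15:15.
Gabriel ∩ Carol ∩ Esperanza: 08:25-09:30, 12:35-15:15.
Gabriel ∩ Carol ∩ Esperanza ∩ Teo: 08:25-09:30, 12:35-15:15.
Gabriel ∩ Carol ∩ Esperanza ∩ Teo ∩ Ximena: 08:25-09:30, 12:35-15:15.
So the common availability across everyone is 08:25-09:30, 12:35-15:15.
The first common window of at least 75 minutes is 12:35-15:15, so the earliest start is 12:35.

12:35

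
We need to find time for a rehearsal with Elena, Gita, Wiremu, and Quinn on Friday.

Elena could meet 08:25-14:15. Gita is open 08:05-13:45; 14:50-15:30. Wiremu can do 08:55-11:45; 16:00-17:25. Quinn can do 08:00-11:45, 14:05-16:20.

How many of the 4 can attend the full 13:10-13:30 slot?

Elena and Gita can make the full 13:10-13:30 slot — that's 2.

2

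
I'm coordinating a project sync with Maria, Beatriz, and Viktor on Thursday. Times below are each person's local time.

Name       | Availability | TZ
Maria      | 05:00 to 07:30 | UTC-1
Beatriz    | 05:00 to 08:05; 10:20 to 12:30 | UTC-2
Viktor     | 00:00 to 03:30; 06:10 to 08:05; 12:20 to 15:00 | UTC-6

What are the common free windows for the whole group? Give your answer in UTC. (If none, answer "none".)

Maria in UTC: 06:00-08:30 (add 1h to convert from UTC-1).
Beatriz in UTC: 07:00-10:05, 12:20-14:30 (add 2h to convert from UTC-2).
Viktor in UTC: 06:00-09:30, 12:10-14:05, 18:20-21:00 (add 6h to convert from UTC-6).
Maria ∩ Beatriz: 07:00-08:30.
Maria ∩ Beatriz ∩ Viktor: 07:00-08:30.

07:00-08:30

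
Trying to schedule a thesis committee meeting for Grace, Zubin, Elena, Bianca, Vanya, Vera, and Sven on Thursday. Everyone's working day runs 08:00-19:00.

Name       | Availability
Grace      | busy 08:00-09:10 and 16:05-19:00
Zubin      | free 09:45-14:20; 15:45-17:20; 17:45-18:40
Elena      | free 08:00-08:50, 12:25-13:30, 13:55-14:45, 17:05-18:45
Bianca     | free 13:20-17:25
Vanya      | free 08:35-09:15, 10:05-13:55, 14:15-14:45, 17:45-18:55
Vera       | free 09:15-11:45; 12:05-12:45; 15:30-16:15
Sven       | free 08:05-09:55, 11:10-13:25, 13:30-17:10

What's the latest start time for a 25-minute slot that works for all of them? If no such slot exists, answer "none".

none

Grace free: 09:10-16:05 (invert busy blocks within the working day).
Zubin free: 09:45-14:20, 15:45-17:20, 17:45-18:40.
Elena free: 08:00-08:50, 12:25-13:30, 13:55-14:45, 17:05-18:45.
Bianca free: 13:20-17:25.
Vanya free: 08:35-09:15, 10:05-13:55, 14:15-14:45, 17:45-18:55.
Vera free: 09:15-11:45, 12:05-12:45, 15:30-16:15.
Sven free: 08:05-09:55, 11:10-13:25, 13:30-17:10.
Grace ∩ Zubin: 09:45-14:20, 15:45-16:05.
Grace ∩ Zubin ∩ Elena: 12:25-13:30, 13:55-14:20.
Grace ∩ Zubin ∩ Elena ∩ Bianca: 13:20-13:30, 13:55-14:20.
Grace ∩ Zubin ∩ Elena ∩ Bianca ∩ Vanya: 13:20-13:30, 14:15-14:20.
Grace ∩ Zubin ∩ Elena ∩ Bianca ∩ Vanya ∩ Vera: ∅.
Grace ∩ Zubin ∩ Elena ∩ Bianca ∩ Vanya ∩ Vera ∩ Sven: ∅.
There is no time when everyone is free.
No common window is at least 25 minutes long.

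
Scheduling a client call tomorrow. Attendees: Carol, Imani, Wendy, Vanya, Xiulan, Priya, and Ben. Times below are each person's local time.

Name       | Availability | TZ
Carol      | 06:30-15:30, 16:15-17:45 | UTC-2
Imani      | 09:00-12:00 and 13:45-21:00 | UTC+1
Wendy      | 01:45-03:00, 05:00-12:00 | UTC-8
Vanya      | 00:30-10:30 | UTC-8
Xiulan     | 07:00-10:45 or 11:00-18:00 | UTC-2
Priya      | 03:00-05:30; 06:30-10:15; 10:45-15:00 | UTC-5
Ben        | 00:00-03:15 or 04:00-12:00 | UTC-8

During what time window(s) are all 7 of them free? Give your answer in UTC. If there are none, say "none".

09:45-10:30, 13:00-15:15, 15:45-17:30, 18:15-18:30

Carol in UTC: 08:30-17:30, 18:15-19:45 (add 2h to convert from UTC-2).
Imani in UTC: 08:00-11:00, 12:45-20:00 (subtract 1h to convert from UTC+1).
Wendy in UTC: 09:45-11:00, 13:00-20:00 (add 8h to convert from UTC-8).
Vanya in UTC: 08:30-18:30 (add 8h to convert from UTC-8).
Xiulan in UTC: 09:00-12:45, 13:00-20:00 (add 2h to convert from UTC-2).
Priya in UTC: 08:00-10:30, 11:30-15:15, 15:45-20:00 (add 5h to convert from UTC-5).
Ben in UTC: 08:00-11:15, 12:00-20:00 (add 8h to convert from UTC-8).
Carol ∩ Imani: 08:30-11:00, 12:45-17:30, 18:15-19:45.
Carol ∩ Imani ∩ Wendy: 09:45-11:00, 13:00-17:30, 18:15-19:45.
Carol ∩ Imani ∩ Wendy ∩ Vanya: 09:45-11:00, 13:00-17:30, 18:15-18:30.
Carol ∩ Imani ∩ Wendy ∩ Vanya ∩ Xiulan: 09:45-11:00, 13:00-17:30, 18:15-18:30.
Carol ∩ Imani ∩ Wendy ∩ Vanya ∩ Xiulan ∩ Priya: 09:45-10:30, 13:00-15:15, 15:45-17:30, 18:15-18:30.
Carol ∩ Imani ∩ Wendy ∩ Vanya ∩ Xiulan ∩ Priya ∩ Ben: 09:45-10:30, 13:00-15:15, 15:45-17:30, 18:15-18:30.
So the common availability across everyone is 09:45-10:30, 13:00-15:15, 15:45-17:30, 18:15-18:30.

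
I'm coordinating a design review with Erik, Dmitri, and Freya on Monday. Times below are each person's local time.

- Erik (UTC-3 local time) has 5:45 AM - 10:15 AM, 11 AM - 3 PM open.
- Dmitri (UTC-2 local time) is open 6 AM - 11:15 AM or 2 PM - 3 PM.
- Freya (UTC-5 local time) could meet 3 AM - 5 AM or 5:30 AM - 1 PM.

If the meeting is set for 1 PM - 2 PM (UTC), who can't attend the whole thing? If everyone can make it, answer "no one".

Erik in UTC: 08:45-13:15, 14:00-18:00 (add 3h to convert from UTC-3).
Dmitri in UTC: 08:00-13:15, 16:00-17:00 (add 2h to convert from UTC-2).
Freya in UTC: 08:00-10:00, 10:30-18:00 (add 5h to convert from UTC-5).
Erik: not fully free for 13:00-14:00. Dmitri: not fully free for 13:00-14:00. Freya: free for 13:00-14:00.

Dmitri, Erik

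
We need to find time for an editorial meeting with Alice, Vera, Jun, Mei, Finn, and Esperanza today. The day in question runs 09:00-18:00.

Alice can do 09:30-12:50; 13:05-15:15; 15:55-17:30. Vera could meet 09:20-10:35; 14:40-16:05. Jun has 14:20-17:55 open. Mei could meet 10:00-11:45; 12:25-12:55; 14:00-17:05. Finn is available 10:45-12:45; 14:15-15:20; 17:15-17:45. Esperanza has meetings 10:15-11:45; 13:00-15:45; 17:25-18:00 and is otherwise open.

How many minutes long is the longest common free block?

Alice free: 09:30-12:50, 13:05-15:15, 15:55-17:30.
Vera free: 09:20-10:35, 14:40-16:05.
Jun free: 14:20-17:55.
Mei free: 10:00-11:45, 12:25-12:55, 14:00-17:05.
Finn free: 10:45-12:45, 14:15-15:20, 17:15-17:45.
Esperanza free: 09:00-10:15, 11:45-13:00, 15:45-17:25 (invert busy blocks within the working day).
Alice ∩ Vera: 09:30-10:35, 14:40-15:15, 15:55-16:05.
Alice ∩ Vera ∩ Jun: 14:40-15:15, 15:55-16:05.
Alice ∩ Vera ∩ Jun ∩ Mei: 14:40-15:15, 15:55-16:05.
Alice ∩ Vera ∩ Jun ∩ Mei ∩ Finn: 14:40-15:15.
Alice ∩ Vera ∩ Jun ∩ Mei ∩ Finn ∩ Esperanza: ∅.
There is no time when everyone is free.
No common window exists, so the longest block is 0 minutes.

0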